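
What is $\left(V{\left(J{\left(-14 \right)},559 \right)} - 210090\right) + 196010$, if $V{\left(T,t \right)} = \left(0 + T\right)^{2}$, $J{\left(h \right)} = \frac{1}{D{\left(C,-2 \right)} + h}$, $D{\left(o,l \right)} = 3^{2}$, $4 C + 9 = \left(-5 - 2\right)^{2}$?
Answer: $- \frac{351999}{25} \approx -14080.0$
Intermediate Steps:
$C = 10$ ($C = - \frac{9}{4} + \frac{\left(-5 - 2\right)^{2}}{4} = - \frac{9}{4} + \frac{\left(-7\right)^{2}}{4} = - \frac{9}{4} + \frac{1}{4} \cdot 49 = - \frac{9}{4} + \frac{49}{4} = 10$)
$D{\left(o,l \right)} = 9$
$J{\left(h \right)} = \frac{1}{9 + h}$
$V{\left(T,t \right)} = T^{2}$
$\left(V{\left(J{\left(-14 \right)},559 \right)} - 210090\right) + 196010 = \left(\left(\frac{1}{9 - 14}\right)^{2} - 210090\right) + 196010 = \left(\left(\frac{1}{-5}\right)^{2} - 210090\right) + 196010 = \left(\left(- \frac{1}{5}\right)^{2} - 210090\right) + 196010 = \left(\frac{1}{25} - 210090\right) + 196010 = - \frac{5252249}{25} + 196010 = - \frac{351999}{25}$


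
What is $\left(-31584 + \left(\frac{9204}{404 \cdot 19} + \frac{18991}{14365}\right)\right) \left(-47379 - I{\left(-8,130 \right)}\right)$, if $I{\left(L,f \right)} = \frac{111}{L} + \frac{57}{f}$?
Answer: $\frac{630667139714471367}{421604300} \approx 1.4959 \cdot 10^{9}$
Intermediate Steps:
$I{\left(L,f \right)} = \frac{57}{f} + \frac{111}{L}$
$\left(-31584 + \left(\frac{9204}{404 \cdot 19} + \frac{18991}{14365}\right)\right) \left(-47379 - I{\left(-8,130 \right)}\right) = \left(-31584 + \left(\frac{9204}{404 \cdot 19} + \frac{18991}{14365}\right)\right) \left(-47379 - \left(\frac{57}{130} + \frac{111}{-8}\right)\right) = \left(-31584 + \left(\frac{9204}{7676} + 18991 \cdot \frac{1}{14365}\right)\right) \left(-47379 - \left(57 \cdot \frac{1}{130} + 111 \left(- \frac{1}{8}\right)\right)\right) = \left(-31584 + \left(9204 \cdot \frac{1}{7676} + \frac{18991}{14365}\right)\right) \left(-47379 - \left(\frac{57}{130} - \frac{111}{8}\right)\right) = \left(-31584 + \left(\frac{2301}{1919} + \frac{18991}{14365}\right)\right) \left(-47379 - - \frac{6987}{520}\right) = \left(-31584 + \frac{69497594}{27566435}\right) \left(-47379 + \frac{6987}{520}\right) = \left(- \frac{870588785446}{27566435}\right) \left(- \frac{24630093}{520}\right) = \frac{630667139714471367}{421604300}$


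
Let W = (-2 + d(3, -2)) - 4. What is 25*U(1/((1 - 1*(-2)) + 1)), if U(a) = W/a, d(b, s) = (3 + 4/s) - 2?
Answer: -700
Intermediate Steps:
d(b, s) = 1 + 4/s
W = -7 (W = (-2 + (4 - 2)/(-2)) - 4 = (-2 - 1/2*2) - 4 = (-2 - 1) - 4 = -3 - 4 = -7)
U(a) = -7/a
25*U(1/((1 - 1*(-2)) + 1)) = 25*(-(14 + 14)) = 25*(-7/(1/((1 + 2) + 1))) = 25*(-7/(1/(3 + 1))) = 25*(-7/(1/4)) = 25*(-7/1/4) = 25*(-7*4) = 25*(-28) = -700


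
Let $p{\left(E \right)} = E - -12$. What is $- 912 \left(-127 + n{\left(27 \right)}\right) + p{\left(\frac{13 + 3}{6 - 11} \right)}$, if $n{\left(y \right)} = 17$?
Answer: $\frac{501644}{5} \approx 1.0033 \cdot 10^{5}$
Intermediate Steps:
$p{\left(E \right)} = 12 + E$ ($p{\left(E \right)} = E + 12 = 12 + E$)
$- 912 \left(-127 + n{\left(27 \right)}\right) + p{\left(\frac{13 + 3}{6 - 11} \right)} = - 912 \left(-127 + 17\right) + \left(12 + \frac{13 + 3}{6 - 11}\right) = \left(-912\right) \left(-110\right) + \left(12 + \frac{16}{-5}\right) = 100320 + \left(12 + 16 \left(- \frac{1}{5}\right)\right) = 100320 + \left(12 - \frac{16}{5}\right) = 100320 + \frac{44}{5} = \frac{501644}{5}$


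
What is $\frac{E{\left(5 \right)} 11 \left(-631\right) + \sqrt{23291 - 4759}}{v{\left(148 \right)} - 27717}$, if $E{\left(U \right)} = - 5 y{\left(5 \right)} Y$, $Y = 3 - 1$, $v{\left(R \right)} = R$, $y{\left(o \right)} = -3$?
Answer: $\frac{208230}{27569} - \frac{2 \sqrt{4633}}{27569} \approx 7.5481$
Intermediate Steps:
$Y = 2$ ($Y = 3 - 1 = 2$)
$E{\left(U \right)} = 30$ ($E{\left(U \right)} = \left(-5\right) \left(-3\right) 2 = 15 \cdot 2 = 30$)
$\frac{E{\left(5 \right)} 11 \left(-631\right) + \sqrt{23291 - 4759}}{v{\left(148 \right)} - 27717} = \frac{30 \cdot 11 \left(-631\right) + \sqrt{23291 - 4759}}{148 - 27717} = \frac{330 \left(-631\right) + \sqrt{18532}}{-27569} = \left(-208230 + 2 \sqrt{4633}\right) \left(- \frac{1}{27569}\right) = \frac{208230}{27569} - \frac{2 \sqrt{4633}}{27569}$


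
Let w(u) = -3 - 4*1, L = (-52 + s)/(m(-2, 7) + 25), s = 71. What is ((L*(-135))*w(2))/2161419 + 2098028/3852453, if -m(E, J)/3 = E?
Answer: 46881805275769/86043239478339 ≈ 0.54486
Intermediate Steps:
m(E, J) = -3*E
L = 19/31 (L = (-52 + 71)/(-3*(-2) + 25) = 19/(6 + 25) = 19/31 ≈ 0.61290)
w(u) = -7 (w(u) = -3 - 4 = -7)
((L*(-135))*w(2))/2161419 + 2098028/3852453 = (((19/31)*(-135))*(-7))/2161419 + 2098028/3852453 = -2565/31*(-7)*(1/2161419) + 2098028*(1/3852453) = (17955/31)*(1/2161419) + 2098028/3852453 = 5985/22334663 + 2098028/3852453 = 46881805275769/86043239478339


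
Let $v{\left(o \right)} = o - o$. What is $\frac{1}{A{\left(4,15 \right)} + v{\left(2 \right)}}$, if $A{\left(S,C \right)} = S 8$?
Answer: $\frac{1}{32} \approx 0.03125$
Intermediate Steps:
$A{\left(S,C \right)} = 8 S$
$v{\left(o \right)} = 0$
$\frac{1}{A{\left(4,15 \right)} + v{\left(2 \right)}} = \frac{1}{8 \cdot 4 + 0} = \frac{1}{32 + 0} = \frac{1}{32}$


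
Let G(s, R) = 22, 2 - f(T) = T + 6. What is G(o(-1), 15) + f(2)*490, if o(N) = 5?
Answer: -2918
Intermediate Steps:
f(T) = -4 - T (f(T) = 2 - (T + 6) = 2 - (6 + T) = 2 + (-6 - T) = -4 - T)
G(o(-1), 15) + f(2)*490 = 22 + (-4 - 1*2)*490 = 22 + (-4 - 2)*490 = 22 - 6*490 = 22 - 2940 = -2918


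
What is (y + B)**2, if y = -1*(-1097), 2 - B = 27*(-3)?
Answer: 1392400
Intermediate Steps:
B = 83 (B = 2 - 27*(-3) = 2 - 1*(-81) = 2 + 81 = 83)
y = 1097
(y + B)**2 = (1097 + 83)**2 = 1180**2 = 1392400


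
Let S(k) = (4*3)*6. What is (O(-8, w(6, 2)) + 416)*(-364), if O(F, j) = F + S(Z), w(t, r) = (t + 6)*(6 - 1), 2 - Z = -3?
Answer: -174720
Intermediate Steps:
Z = 5 (Z = 2 - 1*(-3) = 2 + 3 = 5)
w(t, r) = 30 + 5*t (w(t, r) = (6 + t)*5 = 30 + 5*t)
S(k) = 72 (S(k) = 12*6 = 72)
O(F, j) = 72 + F (O(F, j) = F + 72 = 72 + F)
(O(-8, w(6, 2)) + 416)*(-364) = ((72 - 8) + 416)*(-364) = (64 + 416)*(-364) = 480*(-364) = -174720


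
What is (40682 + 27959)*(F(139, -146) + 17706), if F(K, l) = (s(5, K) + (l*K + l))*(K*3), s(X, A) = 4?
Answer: -583730339946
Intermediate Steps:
F(K, l) = 3*K*(4 + l + K*l) (F(K, l) = (4 + (l*K + l))*(K*3) = (4 + (K*l + l))*(3*K) = (4 + (l + K*l))*(3*K) = (4 + l + K*l)*(3*K) = 3*K*(4 + l + K*l))
(40682 + 27959)*(F(139, -146) + 17706) = (40682 + 27959)*(3*139*(4 - 146 + 139*(-146)) + 17706) = 68641*(3*139*(4 - 146 - 20294) + 17706) = 68641*(3*139*(-20436) + 17706) = 68641*(-8521812 + 17706) = 68641*(-8504106) = -583730339946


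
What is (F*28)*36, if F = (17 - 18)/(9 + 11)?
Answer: -252/5 ≈ -50.400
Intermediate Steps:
F = -1/20 ≈ -0.050000
(F*28)*36 = -1/20*28*36 = -7/5*36 = -252/5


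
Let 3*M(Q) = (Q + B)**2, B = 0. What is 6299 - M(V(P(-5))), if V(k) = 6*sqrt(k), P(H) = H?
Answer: 6359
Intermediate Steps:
M(Q) = Q**2/3 (M(Q) = (Q + 0)**2/3 = Q**2/3)
6299 - M(V(P(-5))) = 6299 - (6*sqrt(-5))**2/3 = 6299 - (6*(I*sqrt(5)))**2/3 = 6299 - (6*I*sqrt(5))**2/3 = 6299 - (-180)/3 = 6299 - 1*(-60) = 6299 + 60 = 6359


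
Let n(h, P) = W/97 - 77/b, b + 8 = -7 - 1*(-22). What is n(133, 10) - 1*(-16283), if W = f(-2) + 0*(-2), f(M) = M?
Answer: 1578382/97 ≈ 16272.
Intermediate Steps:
W = -2 (W = -2 + 0*(-2) = -2 + 0 = -2)
b = 7 (b = -8 + (-7 - 1*(-22)) = -8 + (-7 + 22) = -8 + 15 = 7)
n(h, P) = -1069/97 (n(h, P) = -2/97 - 77/7 = -2*1/97 - 77*⅐ = -2/97 - 11 = -1069/97)
n(133, 10) - 1*(-16283) = -1069/97 - 1*(-16283) = -1069/97 + 16283 = 1578382/97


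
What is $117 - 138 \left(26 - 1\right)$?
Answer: $-3333$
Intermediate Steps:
$117 - 138 \left(26 - 1\right) = 117 - 3450 = -3333$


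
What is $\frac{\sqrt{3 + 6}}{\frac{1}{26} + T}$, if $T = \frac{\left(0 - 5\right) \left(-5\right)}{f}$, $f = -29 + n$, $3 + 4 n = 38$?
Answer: $- \frac{6318}{2519} \approx -2.5081$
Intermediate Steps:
$n = \frac{35}{4}$ ($n = - \frac{3}{4} + \frac{1}{4} \cdot 38 = - \frac{3}{4} + \frac{19}{2} = \frac{35}{4} \approx 8.75$)
$f = - \frac{81}{4}$ ($f = -29 + \frac{35}{4} = - \frac{81}{4} \approx -20.25$)
$T = - \frac{100}{81}$ ($T = \frac{\left(0 - 5\right) \left(-5\right)}{- \frac{81}{4}} = \left(-5\right) \left(-5\right) \left(- \frac{4}{81}\right) = 25 \left(- \frac{4}{81}\right) = - \frac{100}{81} \approx -1.2346$)
$\frac{\sqrt{3 + 6}}{\frac{1}{26} + T} = \frac{\sqrt{3 + 6}}{\frac{1}{26} - \frac{100}{81}} = \frac{\sqrt{9}}{\frac{1}{26} - \frac{100}{81}} = \frac{1}{- \frac{2519}{2106}} \cdot 3 = \left(- \frac{2106}{2519}\right) 3 = - \frac{6318}{2519}$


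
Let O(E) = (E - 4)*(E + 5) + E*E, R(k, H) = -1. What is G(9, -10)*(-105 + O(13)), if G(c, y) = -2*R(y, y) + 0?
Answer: 452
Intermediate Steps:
O(E) = E² + (-4 + E)*(5 + E) (O(E) = (-4 + E)*(5 + E) + E² = E² + (-4 + E)*(5 + E))
G(c, y) = 2 (G(c, y) = -2*(-1) + 0 = 2 + 0 = 2)
G(9, -10)*(-105 + O(13)) = 2*(-105 + (-20 + 13 + 2*13²)) = 2*(-105 + (-20 + 13 + 2*169)) = 2*(-105 + (-20 + 13 + 338)) = 2*(-105 + 331) = 2*226 = 452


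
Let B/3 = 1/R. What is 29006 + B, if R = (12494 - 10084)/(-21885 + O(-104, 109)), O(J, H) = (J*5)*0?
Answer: 13967761/482 ≈ 28979.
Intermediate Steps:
O(J, H) = 0 (O(J, H) = (5*J)*0 = 0)
R = -482/4377 (R = (12494 - 10084)/(-21885 + 0) = 2410/(-21885) = 2410*(-1/21885) = -482/4377 ≈ -0.11012)
B = -13131/482 (B = 3/(-482/4377) = 3*(-4377/482) = -13131/482 ≈ -27.243)
29006 + B = 29006 - 13131/482 = 13967761/482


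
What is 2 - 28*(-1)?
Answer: 30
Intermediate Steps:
2 - 28*(-1) = 2 - 7*(-4) = 2 + 28 = 30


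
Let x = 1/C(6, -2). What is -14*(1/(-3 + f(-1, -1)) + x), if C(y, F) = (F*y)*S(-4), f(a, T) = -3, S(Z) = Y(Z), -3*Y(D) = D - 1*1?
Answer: 91/30 ≈ 3.0333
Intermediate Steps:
Y(D) = 1/3 - D/3 (Y(D) = -(D - 1*1)/3 = -(D - 1)/3 = -(-1 + D)/3 = 1/3 - D/3)
S(Z) = 1/3 - Z/3
C(y, F) = 5*F*y/3 (C(y, F) = (F*y)*(1/3 - 1/3*(-4)) = (F*y)*(1/3 + 4/3) = (F*y)*(5/3) = 5*F*y/3)
x = -1/20 (x = 1/((5/3)*(-2)*6) = 1/(-20) = -1/20 ≈ -0.050000)
-14*(1/(-3 + f(-1, -1)) + x) = -14*(1/(-3 - 3) - 1/20) = -14*(1/(-6) - 1/20) = -14*(-1/6 - 1/20) = -14*(-13/60) = 91/30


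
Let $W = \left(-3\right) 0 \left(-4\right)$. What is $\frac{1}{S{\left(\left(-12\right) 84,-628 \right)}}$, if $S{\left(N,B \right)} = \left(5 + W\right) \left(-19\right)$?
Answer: $- \frac{1}{95} \approx -0.010526$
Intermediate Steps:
$W = 0$ ($W = 0 \left(-4\right) = 0$)
$S{\left(N,B \right)} = -95$ ($S{\left(N,B \right)} = \left(5 + 0\right) \left(-19\right) = 5 \left(-19\right) = -95$)
$\frac{1}{S{\left(\left(-12\right) 84,-628 \right)}} = \frac{1}{-95} = - \frac{1}{95}$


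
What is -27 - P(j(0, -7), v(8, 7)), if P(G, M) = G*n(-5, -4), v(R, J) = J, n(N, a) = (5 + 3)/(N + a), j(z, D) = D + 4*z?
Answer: -299/9 ≈ -33.222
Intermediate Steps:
n(N, a) = 8/(N + a)
P(G, M) = -8*G/9 (P(G, M) = G*(8/(-5 - 4)) = G*(8/(-9)) = G*(8*(-1/9)) = G*(-8/9) = -8*G/9)
-27 - P(j(0, -7), v(8, 7)) = -27 - (-8)*(-7 + 4*0)/9 = -27 - (-8)*(-7 + 0)/9 = -27 - (-8)*(-7)/9 = -27 - 1*56/9 = -27 - 56/9 = -299/9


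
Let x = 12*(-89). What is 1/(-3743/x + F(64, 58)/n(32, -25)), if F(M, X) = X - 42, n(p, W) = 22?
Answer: 11748/49717 ≈ 0.23630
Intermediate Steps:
F(M, X) = -42 + X
x = -1068
1/(-3743/x + F(64, 58)/n(32, -25)) = 1/(-3743/(-1068) + (-42 + 58)/22) = 1/(-3743*(-1/1068) + 16*(1/22)) = 1/(3743/1068 + 8/11) = 1/(49717/11748) = 11748/49717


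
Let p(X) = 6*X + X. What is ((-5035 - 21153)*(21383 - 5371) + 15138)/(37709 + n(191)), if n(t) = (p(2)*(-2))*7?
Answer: -419307118/37513 ≈ -11178.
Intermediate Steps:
p(X) = 7*X
n(t) = -196 (n(t) = ((7*2)*(-2))*7 = (14*(-2))*7 = -28*7 = -196)
((-5035 - 21153)*(21383 - 5371) + 15138)/(37709 + n(191)) = ((-5035 - 21153)*(21383 - 5371) + 15138)/(37709 - 196) = (-26188*16012 + 15138)/37513 = (-419322256 + 15138)*(1/37513) = -419307118*1/37513 = -419307118/37513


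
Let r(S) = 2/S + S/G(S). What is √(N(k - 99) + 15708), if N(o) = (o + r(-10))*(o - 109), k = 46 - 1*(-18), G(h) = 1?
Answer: 2*√138855/5 ≈ 149.05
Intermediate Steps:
k = 64 (k = 46 + 18 = 64)
r(S) = S + 2/S (r(S) = 2/S + S/1 = 2/S + S*1 = 2/S + S = S + 2/S)
N(o) = (-109 + o)*(-51/5 + o) (N(o) = (o + (-10 + 2/(-10)))*(o - 109) = (o + (-10 + 2*(-⅒)))*(-109 + o) = (o + (-10 - ⅕))*(-109 + o) = (o - 51/5)*(-109 + o) = (-51/5 + o)*(-109 + o) = (-109 + o)*(-51/5 + o))
√(N(k - 99) + 15708) = √((5559/5 + (64 - 99)² - 596*(64 - 99)/5) + 15708) = √((5559/5 + (-35)² - 596/5*(-35)) + 15708) = √((5559/5 + 1225 + 4172) + 15708) = √(32544/5 + 15708) = √(111084/5) = 2*√138855/5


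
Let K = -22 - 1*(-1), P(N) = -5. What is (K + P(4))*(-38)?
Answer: 988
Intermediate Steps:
K = -21 (K = -22 + 1 = -21)
(K + P(4))*(-38) = (-21 - 5)*(-38) = -26*(-38) = 988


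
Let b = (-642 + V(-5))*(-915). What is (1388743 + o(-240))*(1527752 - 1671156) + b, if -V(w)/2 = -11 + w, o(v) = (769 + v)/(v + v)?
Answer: -23898070197461/120 ≈ -1.9915e+11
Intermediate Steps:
o(v) = (769 + v)/(2*v) (o(v) = (769 + v)/((2*v)) = (769 + v)*(1/(2*v)) = (769 + v)/(2*v))
V(w) = 22 - 2*w (V(w) = -2*(-11 + w) = 22 - 2*w)
b = 558150 (b = (-642 + (22 - 2*(-5)))*(-915) = (-642 + (22 + 10))*(-915) = (-642 + 32)*(-915) = -610*(-915) = 558150)
(1388743 + o(-240))*(1527752 - 1671156) + b = (1388743 + (1/2)*(769 - 240)/(-240))*(1527752 - 1671156) + 558150 = (1388743 + (1/2)*(-1/240)*529)*(-143404) + 558150 = (1388743 - 529/480)*(-143404) + 558150 = (666596111/480)*(-143404) + 558150 = -23898137175461/120 + 558150 = -23898070197461/120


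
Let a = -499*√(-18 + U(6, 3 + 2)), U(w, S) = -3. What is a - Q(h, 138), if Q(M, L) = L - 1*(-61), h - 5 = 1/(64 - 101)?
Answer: -199 - 499*I*√21 ≈ -199.0 - 2286.7*I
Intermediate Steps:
h = 184/37 (h = 5 + 1/(64 - 101) = 5 + 1/(-37) = 5 - 1/37 = 184/37 ≈ 4.9730)
Q(M, L) = 61 + L (Q(M, L) = L + 61 = 61 + L)
a = -499*I*√21 (a = -499*√(-18 - 3) = -499*I*√21 ≈ -2286.7*I)
a - Q(h, 138) = -499*I*√21 - (61 + 138) = -499*I*√21 - 1*199 = -499*I*√21 - 199 = -199 - 499*I*√21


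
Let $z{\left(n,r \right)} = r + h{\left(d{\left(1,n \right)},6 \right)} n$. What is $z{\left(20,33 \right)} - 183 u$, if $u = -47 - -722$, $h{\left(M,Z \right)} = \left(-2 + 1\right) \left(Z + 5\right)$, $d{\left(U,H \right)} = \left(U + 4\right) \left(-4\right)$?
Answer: $-123712$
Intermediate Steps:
$d{\left(U,H \right)} = -16 - 4 U$ ($d{\left(U,H \right)} = \left(4 + U\right) \left(-4\right) = -16 - 4 U$)
$h{\left(M,Z \right)} = -5 - Z$ ($h{\left(M,Z \right)} = - (5 + Z) = -5 - Z$)
$u = 675$ ($u = -47 + 722 = 675$)
$z{\left(n,r \right)} = r - 11 n$ ($z{\left(n,r \right)} = r + \left(-5 - 6\right) n = r - 11 n$)
$z{\left(20,33 \right)} - 183 u = \left(33 - 220\right) - 123525 = -187 - 123525 = -123712$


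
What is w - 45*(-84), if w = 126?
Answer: 3906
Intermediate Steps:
w - 45*(-84) = 126 - 45*(-84) = 126 + 3780 = 3906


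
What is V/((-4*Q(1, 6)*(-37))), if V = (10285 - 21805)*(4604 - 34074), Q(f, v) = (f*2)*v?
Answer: 7072800/37 ≈ 1.9116e+5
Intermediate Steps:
Q(f, v) = 2*f*v (Q(f, v) = (2*f)*v = 2*f*v)
V = 339494400 (V = -11520*(-29470) = 339494400)
V/((-4*Q(1, 6)*(-37))) = 339494400/((-8*6*(-37))) = 339494400/((-4*12*(-37))) = 339494400/((-48*(-37))) = 339494400/1776 = 339494400*(1/1776) = 7072800/37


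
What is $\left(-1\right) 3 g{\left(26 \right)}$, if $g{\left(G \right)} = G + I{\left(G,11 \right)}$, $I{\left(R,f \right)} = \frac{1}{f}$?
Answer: $- \frac{861}{11} \approx -78.273$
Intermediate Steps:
$g{\left(G \right)} = \frac{1}{11} + G$ ($g{\left(G \right)} = G + \frac{1}{11} = \frac{1}{11} + G$)
$\left(-1\right) 3 g{\left(26 \right)} = \left(-1\right) 3 \left(\frac{1}{11} + 26\right) = \left(-3\right) \frac{287}{11} = - \frac{861}{11}$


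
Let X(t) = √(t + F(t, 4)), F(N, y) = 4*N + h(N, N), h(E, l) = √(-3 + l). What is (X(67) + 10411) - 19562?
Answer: -9151 + 7*√7 ≈ -9132.5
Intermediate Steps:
F(N, y) = √(-3 + N) + 4*N (F(N, y) = 4*N + √(-3 + N) = √(-3 + N) + 4*N)
X(t) = √(√(-3 + t) + 5*t) (X(t) = √(t + (√(-3 + t) + 4*t)) = √(√(-3 + t) + 5*t))
(X(67) + 10411) - 19562 = (√(√(-3 + 67) + 5*67) + 10411) - 19562 = (√(√64 + 335) + 10411) - 19562 = (√(8 + 335) + 10411) - 19562 = (√343 + 10411) - 19562 = (7*√7 + 10411) - 19562 = (10411 + 7*√7) - 19562 = -9151 + 7*√7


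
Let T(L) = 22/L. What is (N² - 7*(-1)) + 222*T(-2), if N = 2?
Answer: -2431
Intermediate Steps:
(N² - 7*(-1)) + 222*T(-2) = (2² - 7*(-1)) + 222*(22/(-2)) = (4 + 7) + 222*(22*(-½)) = 11 + 222*(-11) = 11 - 2442 = -2431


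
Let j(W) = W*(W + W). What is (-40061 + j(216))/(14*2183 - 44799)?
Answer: -53251/14237 ≈ -3.7403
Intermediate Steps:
j(W) = 2*W**2 (j(W) = W*(2*W) = 2*W**2)
(-40061 + j(216))/(14*2183 - 44799) = (-40061 + 2*216**2)/(14*2183 - 44799) = (-40061 + 2*46656)/(30562 - 44799) = (-40061 + 93312)/(-14237) = 53251*(-1/14237) = -53251/14237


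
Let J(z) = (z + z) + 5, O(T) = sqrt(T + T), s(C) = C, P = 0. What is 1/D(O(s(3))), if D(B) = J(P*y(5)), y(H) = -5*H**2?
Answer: 1/5 ≈ 0.20000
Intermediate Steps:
O(T) = sqrt(2)*sqrt(T) (O(T) = sqrt(2*T) = sqrt(2)*sqrt(T))
J(z) = 5 + 2*z (J(z) = 2*z + 5 = 5 + 2*z)
D(B) = 5 (D(B) = 5 + 2*(0*(-5*5**2)) = 5 + 2*(0*(-5*25)) = 5 + 2*(0*(-125)) = 5 + 2*0 = 5 + 0 = 5)
1/D(O(s(3))) = 1/5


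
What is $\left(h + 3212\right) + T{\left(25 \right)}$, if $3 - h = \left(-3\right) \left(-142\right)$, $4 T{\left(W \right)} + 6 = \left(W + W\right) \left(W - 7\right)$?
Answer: $\frac{6025}{2} \approx 3012.5$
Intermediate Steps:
$T{\left(W \right)} = - \frac{3}{2} + \frac{W \left(-7 + W\right)}{2}$ ($T{\left(W \right)} = - \frac{3}{2} + \frac{\left(W + W\right) \left(W - 7\right)}{4} = - \frac{3}{2} + \frac{2 W \left(-7 + W\right)}{4} = - \frac{3}{2} + \frac{W \left(-7 + W\right)}{2}$)
$h = -423$ ($h = 3 - \left(-3\right) \left(-142\right) = 3 - 426 = -423$)
$\left(h + 3212\right) + T{\left(25 \right)} = \left(-423 + 3212\right) - \left(89 - \frac{625}{2}\right) = 2789 - - \frac{447}{2} = 2789 + \frac{447}{2} = \frac{6025}{2}$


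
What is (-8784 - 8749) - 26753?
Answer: -44286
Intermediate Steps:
(-8784 - 8749) - 26753 = -17533 - 26753 = -44286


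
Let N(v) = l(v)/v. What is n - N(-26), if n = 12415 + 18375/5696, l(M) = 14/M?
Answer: 11954062399/962624 ≈ 12418.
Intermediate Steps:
N(v) = 14/v² (N(v) = (14/v)/v = 14/v²)
n = 70734215/5696 (n = 12415 + 18375*(1/5696) = 12415 + 18375/5696 = 70734215/5696 ≈ 12418.)
n - N(-26) = 70734215/5696 - 14/(-26)² = 70734215/5696 - 14/676 = 70734215/5696 - 1*7/338 = 70734215/5696 - 7/338 = 11954062399/962624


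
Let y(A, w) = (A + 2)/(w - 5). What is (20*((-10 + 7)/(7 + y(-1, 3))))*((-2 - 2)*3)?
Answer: 1440/13 ≈ 110.77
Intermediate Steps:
y(A, w) = (2 + A)/(-5 + w)
(20*((-10 + 7)/(7 + y(-1, 3))))*((-2 - 2)*3) = (20*((-10 + 7)/(7 + (2 - 1)/(-5 + 3))))*((-2 - 2)*3) = (20*(-3/(7 + 1/(-2))))*(-4*3) = (20*(-3/(7 - ½*1)))*(-12) = (20*(-3/(7 - ½)))*(-12) = (20*(-3/13/2))*(-12) = (20*(-3*2/13))*(-12) = (20*(-6/13))*(-12) = -120/13*(-12) = 1440/13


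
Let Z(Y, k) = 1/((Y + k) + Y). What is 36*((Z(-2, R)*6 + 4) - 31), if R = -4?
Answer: -999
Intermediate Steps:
Z(Y, k) = 1/(k + 2*Y)
36*((Z(-2, R)*6 + 4) - 31) = 36*((6/(-4 + 2*(-2)) + 4) - 31) = 36*((6/(-4 - 4) + 4) - 31) = 36*((6/(-8) + 4) - 31) = 36*((-⅛*6 + 4) - 31) = 36*((-¾ + 4) - 31) = 36*(13/4 - 31) = 36*(-111/4) = -999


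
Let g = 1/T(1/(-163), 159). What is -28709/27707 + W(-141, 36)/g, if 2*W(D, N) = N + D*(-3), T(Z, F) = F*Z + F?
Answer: 163784170360/4516241 ≈ 36266.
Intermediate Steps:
T(Z, F) = F + F*Z
g = 163/25758 (g = 1/(159*(1 + 1/(-163))) = 1/(159*(1 - 1/163)) = 1/(159*(162/163)) = 1/(25758/163) = 163/25758 ≈ 0.0063281)
W(D, N) = N/2 - 3*D/2 (W(D, N) = (N + D*(-3))/2 = (N - 3*D)/2 = N/2 - 3*D/2)
-28709/27707 + W(-141, 36)/g = -28709/27707 + ((½)*36 - 3/2*(-141))/(163/25758) = -28709*1/27707 + (18 + 423/2)*(25758/163) = -28709/27707 + (459/2)*(25758/163) = -28709/27707 + 5911461/163 = 163784170360/4516241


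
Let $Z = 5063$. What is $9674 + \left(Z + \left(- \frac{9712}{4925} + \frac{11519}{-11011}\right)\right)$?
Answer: $\frac{799011682068}{54229175} \approx 14734.0$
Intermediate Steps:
$9674 + \left(Z + \left(- \frac{9712}{4925} + \frac{11519}{-11011}\right)\right) = 9674 + \left(5063 + \left(- \frac{9712}{4925} + \frac{11519}{-11011}\right)\right) = 9674 + \left(5063 + \left(\left(-9712\right) \frac{1}{4925} + 11519 \left(- \frac{1}{11011}\right)\right)\right) = 9674 + \left(5063 - \frac{163669907}{54229175}\right) = 9674 + \frac{274398643118}{54229175} = \frac{799011682068}{54229175}$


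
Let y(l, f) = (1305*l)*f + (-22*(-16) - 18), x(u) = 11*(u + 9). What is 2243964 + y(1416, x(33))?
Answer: 855964858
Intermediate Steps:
x(u) = 99 + 11*u (x(u) = 11*(9 + u) = 99 + 11*u)
y(l, f) = 334 + 1305*f*l (y(l, f) = 1305*f*l + (352 - 18) = 1305*f*l + 334 = 334 + 1305*f*l)
2243964 + y(1416, x(33)) = 2243964 + (334 + 1305*(99 + 11*33)*1416) = 2243964 + (334 + 1305*(99 + 363)*1416) = 2243964 + (334 + 1305*462*1416) = 2243964 + (334 + 853720560) = 2243964 + 853720894 = 855964858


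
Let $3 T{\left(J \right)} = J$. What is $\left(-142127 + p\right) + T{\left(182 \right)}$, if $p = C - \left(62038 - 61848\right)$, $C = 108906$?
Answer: $- \frac{100051}{3} \approx -33350.0$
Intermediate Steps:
$T{\left(J \right)} = \frac{J}{3}$
$p = 108716$ ($p = 108906 - \left(62038 - 61848\right) = 108906 - 190 = 108716$)
$\left(-142127 + p\right) + T{\left(182 \right)} = \left(-142127 + 108716\right) + \frac{1}{3} \cdot 182 = -33411 + \frac{182}{3} = - \frac{100051}{3}$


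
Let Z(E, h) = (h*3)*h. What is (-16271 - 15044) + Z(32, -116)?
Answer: 9053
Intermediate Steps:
Z(E, h) = 3*h² (Z(E, h) = (3*h)*h = 3*h²)
(-16271 - 15044) + Z(32, -116) = (-16271 - 15044) + 3*(-116)² = -31315 + 3*13456 = -31315 + 40368 = 9053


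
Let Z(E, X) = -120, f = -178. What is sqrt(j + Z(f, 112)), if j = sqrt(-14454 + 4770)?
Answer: sqrt(-120 + 6*I*sqrt(269)) ≈ 4.1946 + 11.73*I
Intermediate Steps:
j = 6*I*sqrt(269) (j = sqrt(-9684) = 6*I*sqrt(269) ≈ 98.407*I)
sqrt(j + Z(f, 112)) = sqrt(6*I*sqrt(269) - 120) = sqrt(-120 + 6*I*sqrt(269))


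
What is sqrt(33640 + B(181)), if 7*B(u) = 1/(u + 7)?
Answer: sqrt(14564909289)/658 ≈ 183.41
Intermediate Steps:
B(u) = 1/(7*(7 + u)) (B(u) = 1/(7*(u + 7)) = 1/(7*(7 + u)))
sqrt(33640 + B(181)) = sqrt(33640 + 1/(7*(7 + 181))) = sqrt(33640 + (1/7)/188) = sqrt(33640 + (1/7)*(1/188)) = sqrt(33640 + 1/1316) = sqrt(44270241/1316) = sqrt(14564909289)/658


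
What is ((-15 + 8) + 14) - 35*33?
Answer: -1148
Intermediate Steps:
((-15 + 8) + 14) - 35*33 = (-7 + 14) - 1155 = 7 - 1155 = -1148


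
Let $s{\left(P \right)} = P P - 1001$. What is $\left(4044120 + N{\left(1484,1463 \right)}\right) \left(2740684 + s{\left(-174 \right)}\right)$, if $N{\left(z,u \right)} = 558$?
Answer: $11203592228202$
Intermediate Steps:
$s{\left(P \right)} = -1001 + P^{2}$ ($s{\left(P \right)} = P^{2} - 1001 = -1001 + P^{2}$)
$\left(4044120 + N{\left(1484,1463 \right)}\right) \left(2740684 + s{\left(-174 \right)}\right) = \left(4044120 + 558\right) \left(2740684 - \left(1001 - \left(-174\right)^{2}\right)\right) = 4044678 \left(2740684 + \left(-1001 + 30276\right)\right) = 4044678 \left(2740684 + 29275\right) = 4044678 \cdot 2769959 = 11203592228202$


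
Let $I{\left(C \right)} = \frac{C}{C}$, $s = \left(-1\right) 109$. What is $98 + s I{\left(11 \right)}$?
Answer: $-11$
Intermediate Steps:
$s = -109$
$I{\left(C \right)} = 1$
$98 + s I{\left(11 \right)} = 98 - 109 = -11$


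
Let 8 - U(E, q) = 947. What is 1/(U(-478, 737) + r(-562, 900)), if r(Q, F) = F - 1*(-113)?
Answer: 1/74 ≈ 0.013514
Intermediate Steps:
U(E, q) = -939 (U(E, q) = 8 - 1*947 = 8 - 947 = -939)
r(Q, F) = 113 + F (r(Q, F) = F + 113 = 113 + F)
1/(U(-478, 737) + r(-562, 900)) = 1/(-939 + (113 + 900)) = 1/(-939 + 1013) = 1/74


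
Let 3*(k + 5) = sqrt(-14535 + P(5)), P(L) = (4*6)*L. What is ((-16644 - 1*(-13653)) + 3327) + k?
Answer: 331 + 31*I*sqrt(15)/3 ≈ 331.0 + 40.021*I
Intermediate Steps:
P(L) = 24*L
k = -5 + 31*I*sqrt(15)/3 (k = -5 + sqrt(-14535 + 24*5)/3 = -5 + sqrt(-14535 + 120)/3 = -5 + sqrt(-14415)/3 = -5 + (31*I*sqrt(15))/3 = -5 + 31*I*sqrt(15)/3 ≈ -5.0 + 40.021*I)
((-16644 - 1*(-13653)) + 3327) + k = ((-16644 - 1*(-13653)) + 3327) + (-5 + 31*I*sqrt(15)/3) = ((-16644 + 13653) + 3327) + (-5 + 31*I*sqrt(15)/3) = (-2991 + 3327) + (-5 + 31*I*sqrt(15)/3) = 336 + (-5 + 31*I*sqrt(15)/3) = 331 + 31*I*sqrt(15)/3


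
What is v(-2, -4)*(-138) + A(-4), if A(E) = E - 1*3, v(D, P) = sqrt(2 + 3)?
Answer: -7 - 138*sqrt(5) ≈ -315.58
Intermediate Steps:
v(D, P) = sqrt(5)
A(E) = -3 + E (A(E) = E - 3 = -3 + E)
v(-2, -4)*(-138) + A(-4) = sqrt(5)*(-138) + (-3 - 4) = -138*sqrt(5) - 7 = -7 - 138*sqrt(5)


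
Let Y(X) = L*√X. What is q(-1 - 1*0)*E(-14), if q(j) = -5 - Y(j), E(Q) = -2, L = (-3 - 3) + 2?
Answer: 10 - 8*I ≈ 10.0 - 8.0*I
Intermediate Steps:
L = -4 (L = -6 + 2 = -4)
Y(X) = -4*√X
q(j) = -5 + 4*√j (q(j) = -5 - (-4)*√j = -5 + 4*√j)
q(-1 - 1*0)*E(-14) = (-5 + 4*√(-1 - 1*0))*(-2) = (-5 + 4*√(-1 + 0))*(-2) = (-5 + 4*√(-1))*(-2) = (-5 + 4*I)*(-2) = 10 - 8*I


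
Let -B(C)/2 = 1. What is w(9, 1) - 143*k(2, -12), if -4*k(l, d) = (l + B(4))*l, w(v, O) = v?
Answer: 9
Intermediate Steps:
B(C) = -2 (B(C) = -2*1 = -2)
k(l, d) = -l*(-2 + l)/4 (k(l, d) = -(l - 2)*l/4 = -(-2 + l)*l/4 = -l*(-2 + l)/4)
w(9, 1) - 143*k(2, -12) = 9 - 143*2*(2 - 1*2)/4 = 9 - 143*2*(2 - 2)/4 = 9 - 143*2*0/4 = 9 - 143*0 = 9 + 0 = 9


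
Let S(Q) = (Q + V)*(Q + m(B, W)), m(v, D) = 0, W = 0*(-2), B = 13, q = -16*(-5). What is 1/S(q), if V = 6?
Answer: 1/6880 ≈ 0.00014535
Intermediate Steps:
q = 80
W = 0
S(Q) = Q*(6 + Q) (S(Q) = (Q + 6)*(Q + 0) = (6 + Q)*Q = Q*(6 + Q))
1/S(q) = 1/(80*(6 + 80)) = 1/(80*86) = 1/6880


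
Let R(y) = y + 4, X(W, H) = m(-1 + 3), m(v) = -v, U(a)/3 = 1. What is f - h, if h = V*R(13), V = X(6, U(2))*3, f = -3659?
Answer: -3557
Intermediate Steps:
U(a) = 3 (U(a) = 3*1 = 3)
X(W, H) = -2 (X(W, H) = -(-1 + 3) = -1*2 = -2)
V = -6 (V = -2*3 = -6)
R(y) = 4 + y
h = -102 (h = -6*(4 + 13) = -6*17 = -102)
f - h = -3659 - 1*(-102) = -3659 + 102 = -3557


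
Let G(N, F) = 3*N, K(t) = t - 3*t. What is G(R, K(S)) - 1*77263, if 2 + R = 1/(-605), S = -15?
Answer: -46747748/605 ≈ -77269.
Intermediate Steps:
K(t) = -2*t
R = -1211/605 (R = -2 + 1/(-605) = -2 - 1/605 = -1211/605 ≈ -2.0017)
G(R, K(S)) - 1*77263 = 3*(-1211/605) - 1*77263 = -3633/605 - 77263 = -46747748/605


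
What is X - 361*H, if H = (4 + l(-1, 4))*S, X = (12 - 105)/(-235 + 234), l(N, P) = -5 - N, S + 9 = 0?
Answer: 93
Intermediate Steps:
S = -9 (S = -9 + 0 = -9)
X = 93 (X = -93/(-1) = -93*(-1) = 93)
H = 0 (H = (4 + (-5 - 1*(-1)))*(-9) = (4 + (-5 + 1))*(-9) = (4 - 4)*(-9) = 0*(-9) = 0)
X - 361*H = 93 - 361*0 = 93 + 0 = 93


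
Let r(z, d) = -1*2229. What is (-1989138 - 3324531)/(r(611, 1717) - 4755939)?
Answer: 1771223/1586056 ≈ 1.1167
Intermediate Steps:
r(z, d) = -2229
(-1989138 - 3324531)/(r(611, 1717) - 4755939) = (-1989138 - 3324531)/(-2229 - 4755939) = -5313669/(-4758168) = -5313669*(-1/4758168) = 1771223/1586056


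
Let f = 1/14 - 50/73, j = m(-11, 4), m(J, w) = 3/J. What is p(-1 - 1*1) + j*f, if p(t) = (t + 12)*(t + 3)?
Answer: 10391/1022 ≈ 10.167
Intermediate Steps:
j = -3/11 (j = 3/(-11) = 3*(-1/11) = -3/11 ≈ -0.27273)
f = -627/1022 (f = 1*(1/14) - 50*1/73 = 1/14 - 50/73 = -627/1022 ≈ -0.61350)
p(t) = (3 + t)*(12 + t) (p(t) = (12 + t)*(3 + t) = (3 + t)*(12 + t))
p(-1 - 1*1) + j*f = (36 + (-1 - 1*1)² + 15*(-1 - 1*1)) - 3/11*(-627/1022) = (36 + (-1 - 1)² + 15*(-1 - 1)) + 171/1022 = (36 + (-2)² + 15*(-2)) + 171/1022 = (36 + 4 - 30) + 171/1022 = 10 + 171/1022 = 10391/1022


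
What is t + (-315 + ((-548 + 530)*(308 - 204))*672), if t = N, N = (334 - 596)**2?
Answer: -1189655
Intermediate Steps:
N = 68644 (N = (-262)**2 = 68644)
t = 68644
t + (-315 + ((-548 + 530)*(308 - 204))*672) = 68644 + (-315 + ((-548 + 530)*(308 - 204))*672) = 68644 + (-315 - 18*104*672) = 68644 + (-315 - 1872*672) = 68644 + (-315 - 1257984) = 68644 - 1258299 = -1189655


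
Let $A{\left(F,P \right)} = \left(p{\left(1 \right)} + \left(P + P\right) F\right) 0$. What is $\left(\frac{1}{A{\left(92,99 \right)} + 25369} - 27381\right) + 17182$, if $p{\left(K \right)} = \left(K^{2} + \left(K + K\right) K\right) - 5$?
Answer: $- \frac{258738430}{25369} \approx -10199.0$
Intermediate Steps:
$p{\left(K \right)} = -5 + 3 K^{2}$ ($p{\left(K \right)} = \left(K^{2} + 2 K K\right) - 5 = \left(K^{2} + 2 K^{2}\right) - 5 = 3 K^{2} - 5 = -5 + 3 K^{2}$)
$A{\left(F,P \right)} = 0$ ($A{\left(F,P \right)} = \left(\left(-5 + 3 \cdot 1^{2}\right) + \left(P + P\right) F\right) 0 = \left(\left(-5 + 3 \cdot 1\right) + 2 P F\right) 0 = \left(\left(-5 + 3\right) + 2 F P\right) 0 = \left(-2 + 2 F P\right) 0 = 0$)
$\left(\frac{1}{A{\left(92,99 \right)} + 25369} - 27381\right) + 17182 = \left(\frac{1}{0 + 25369} - 27381\right) + 17182 = \left(\frac{1}{25369} - 27381\right) + 17182 = - \frac{694628588}{25369} + 17182 = - \frac{258738430}{25369}$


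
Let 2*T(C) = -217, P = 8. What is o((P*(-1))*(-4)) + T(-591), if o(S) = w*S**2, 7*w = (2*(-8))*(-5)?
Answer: 162321/14 ≈ 11594.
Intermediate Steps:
T(C) = -217/2 (T(C) = (1/2)*(-217) = -217/2)
w = 80/7 (w = ((2*(-8))*(-5))/7 = (-16*(-5))/7 = (1/7)*80 = 80/7 ≈ 11.429)
o(S) = 80*S**2/7
o((P*(-1))*(-4)) + T(-591) = 80*((8*(-1))*(-4))**2/7 - 217/2 = 80*(-8*(-4))**2/7 - 217/2 = (80/7)*32**2 - 217/2 = (80/7)*1024 - 217/2 = 81920/7 - 217/2 = 162321/14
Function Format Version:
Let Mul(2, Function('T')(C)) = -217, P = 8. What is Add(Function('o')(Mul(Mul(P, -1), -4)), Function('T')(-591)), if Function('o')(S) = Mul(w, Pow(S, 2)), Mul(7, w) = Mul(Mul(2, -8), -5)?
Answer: Rational(162321, 14) ≈ 11594.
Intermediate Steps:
Function('T')(C) = Rational(-217, 2) (Function('T')(C) = Mul(Rational(1, 2), -217) = Rational(-217, 2))
w = Rational(80, 7) (w = Mul(Rational(1, 7), Mul(Mul(2, -8), -5)) = Mul(Rational(1, 7), Mul(-16, -5)) = Mul(Rational(1, 7), 80) = Rational(80, 7) ≈ 11.429)
Function('o')(S) = Mul(Rational(80, 7), Pow(S, 2))
Add(Function('o')(Mul(Mul(P, -1), -4)), Function('T')(-591)) = Add(Mul(Rational(80, 7), Pow(Mul(Mul(8, -1), -4), 2)), Rational(-217, 2)) = Add(Mul(Rational(80, 7), Pow(Mul(-8, -4), 2)), Rational(-217, 2)) = Add(Mul(Rational(80, 7), Pow(32, 2)), Rational(-217, 2)) = Add(Mul(Rational(80, 7), 1024), Rational(-217, 2)) = Add(Rational(81920, 7), Rational(-217, 2)) = Rational(162321, 14)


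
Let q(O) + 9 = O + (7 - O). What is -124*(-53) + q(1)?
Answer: 6570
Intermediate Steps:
q(O) = -2 (q(O) = -9 + (O + (7 - O)) = -9 + 7 = -2)
-124*(-53) + q(1) = -124*(-53) - 2 = 6572 - 2 = 6570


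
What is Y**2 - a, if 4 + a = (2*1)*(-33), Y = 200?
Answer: 40070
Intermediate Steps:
a = -70 (a = -4 + (2*1)*(-33) = -4 + 2*(-33) = -4 - 66 = -70)
Y**2 - a = 200**2 - 1*(-70) = 40000 + 70 = 40070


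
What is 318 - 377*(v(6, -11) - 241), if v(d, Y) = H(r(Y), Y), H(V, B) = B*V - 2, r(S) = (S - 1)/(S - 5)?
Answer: 380157/4 ≈ 95039.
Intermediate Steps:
r(S) = (-1 + S)/(-5 + S)
H(V, B) = -2 + B*V
v(d, Y) = -2 + Y*(-1 + Y)/(-5 + Y) (v(d, Y) = -2 + Y*((-1 + Y)/(-5 + Y)) = -2 + Y*(-1 + Y)/(-5 + Y))
318 - 377*(v(6, -11) - 241) = 318 - 377*((10 + (-11)² - 3*(-11))/(-5 - 11) - 241) = 318 - 377*((10 + 121 + 33)/(-16) - 241) = 318 - 377*(-1/16*164 - 241) = 318 - 377*(-41/4 - 241) = 318 - 377*(-1005/4) = 318 + 378885/4 = 380157/4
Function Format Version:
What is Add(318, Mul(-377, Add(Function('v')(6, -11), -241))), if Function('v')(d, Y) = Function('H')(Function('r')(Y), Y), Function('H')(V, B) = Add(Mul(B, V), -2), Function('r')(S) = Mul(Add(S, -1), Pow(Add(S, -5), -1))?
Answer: Rational(380157, 4) ≈ 95039.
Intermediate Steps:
Function('r')(S) = Mul(Pow(Add(-5, S), -1), Add(-1, S)) (Function('r')(S) = Mul(Add(-1, S), Pow(Add(-5, S), -1)) = Mul(Pow(Add(-5, S), -1), Add(-1, S)))
Function('H')(V, B) = Add(-2, Mul(B, V))
Function('v')(d, Y) = Add(-2, Mul(Y, Pow(Add(-5, Y), -1), Add(-1, Y))) (Function('v')(d, Y) = Add(-2, Mul(Y, Mul(Pow(Add(-5, Y), -1), Add(-1, Y)))) = Add(-2, Mul(Y, Pow(Add(-5, Y), -1), Add(-1, Y))))
Add(318, Mul(-377, Add(Function('v')(6, -11), -241))) = Add(318, Mul(-377, Add(Mul(Pow(Add(-5, -11), -1), Add(10, Pow(-11, 2), Mul(-3, -11))), -241))) = Add(318, Mul(-377, Add(Mul(Pow(-16, -1), Add(10, 121, 33)), -241))) = Add(318, Mul(-377, Add(Mul(Rational(-1, 16), 164), -241))) = Add(318, Mul(-377, Add(Rational(-41, 4), -241))) = Add(318, Mul(-377, Rational(-1005, 4))) = Add(318, Rational(378885, 4)) = Rational(380157, 4)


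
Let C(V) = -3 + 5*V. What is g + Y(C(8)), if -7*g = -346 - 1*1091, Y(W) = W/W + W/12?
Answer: 17587/84 ≈ 209.37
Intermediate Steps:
Y(W) = 1 + W/12 (Y(W) = 1 + W*(1/12) = 1 + W/12)
g = 1437/7 (g = -(-346 - 1*1091)/7 = -(-346 - 1091)/7 = -⅐*(-1437) = 1437/7 ≈ 205.29)
g + Y(C(8)) = 1437/7 + (1 + (-3 + 5*8)/12) = 1437/7 + (1 + (-3 + 40)/12) = 1437/7 + (1 + (1/12)*37) = 1437/7 + (1 + 37/12) = 1437/7 + 49/12 = 17587/84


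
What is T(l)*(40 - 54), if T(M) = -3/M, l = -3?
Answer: -14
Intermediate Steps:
T(l)*(40 - 54) = (-3/(-3))*(40 - 54) = -3*(-⅓)*(-14) = 1*(-14) = -14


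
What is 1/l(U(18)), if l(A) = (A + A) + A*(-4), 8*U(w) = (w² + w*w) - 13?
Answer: -4/635 ≈ -0.0062992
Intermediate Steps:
U(w) = -13/8 + w²/4 (U(w) = ((w² + w*w) - 13)/8 = ((w² + w²) - 13)/8 = (2*w² - 13)/8 = (-13 + 2*w²)/8 = -13/8 + w²/4)
l(A) = -2*A (l(A) = 2*A - 4*A = -2*A)
1/l(U(18)) = 1/(-2*(-13/8 + (¼)*18²)) = 1/(-2*(-13/8 + (¼)*324)) = 1/(-2*(-13/8 + 81)) = 1/(-2*635/8) = 1/(-635/4) = -4/635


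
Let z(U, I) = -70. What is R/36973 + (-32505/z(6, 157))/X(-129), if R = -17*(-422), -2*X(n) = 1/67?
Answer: -16104168473/258811 ≈ -62224.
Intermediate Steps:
X(n) = -1/134 (X(n) = -½/67 = -½*1/67 = -1/134)
R = 7174
R/36973 + (-32505/z(6, 157))/X(-129) = 7174/36973 + (-32505/(-70))/(-1/134) = 7174*(1/36973) - 32505*(-1/70)*(-134) = 7174/36973 + (6501/14)*(-134) = 7174/36973 - 435567/7 = -16104168473/258811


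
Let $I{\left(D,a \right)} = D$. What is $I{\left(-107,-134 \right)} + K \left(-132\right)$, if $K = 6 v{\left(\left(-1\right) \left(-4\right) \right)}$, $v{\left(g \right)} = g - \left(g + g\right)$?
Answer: $3061$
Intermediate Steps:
$v{\left(g \right)} = - g$ ($v{\left(g \right)} = g - 2 g = - g$)
$K = -24$ ($K = 6 \left(- \left(-1\right) \left(-4\right)\right) = 6 \left(\left(-1\right) 4\right) = 6 \left(-4\right) = -24$)
$I{\left(-107,-134 \right)} + K \left(-132\right) = -107 - -3168 = -107 + 3168 = 3061$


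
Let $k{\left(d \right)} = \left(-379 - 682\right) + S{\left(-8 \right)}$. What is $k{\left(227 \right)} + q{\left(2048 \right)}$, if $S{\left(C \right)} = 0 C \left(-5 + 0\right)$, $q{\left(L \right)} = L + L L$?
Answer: $4195291$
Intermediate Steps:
$q{\left(L \right)} = L + L^{2}$
$S{\left(C \right)} = 0$ ($S{\left(C \right)} = 0 \left(-5\right) = 0$)
$k{\left(d \right)} = -1061$ ($k{\left(d \right)} = \left(-379 - 682\right) + 0 = -1061 + 0 = -1061$)
$k{\left(227 \right)} + q{\left(2048 \right)} = -1061 + 2048 \left(1 + 2048\right) = -1061 + 2048 \cdot 2049 = -1061 + 4196352 = 4195291$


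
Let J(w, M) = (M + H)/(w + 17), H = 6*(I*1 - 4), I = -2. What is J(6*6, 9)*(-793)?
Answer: 21411/53 ≈ 403.98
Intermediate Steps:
H = -36 (H = 6*(-2*1 - 4) = 6*(-2 - 4) = 6*(-6) = -36)
J(w, M) = (-36 + M)/(17 + w) (J(w, M) = (M - 36)/(w + 17) = (-36 + M)/(17 + w))
J(6*6, 9)*(-793) = ((-36 + 9)/(17 + 6*6))*(-793) = (-27/(17 + 36))*(-793) = (-27/53)*(-793) = ((1/53)*(-27))*(-793) = -27/53*(-793) = 21411/53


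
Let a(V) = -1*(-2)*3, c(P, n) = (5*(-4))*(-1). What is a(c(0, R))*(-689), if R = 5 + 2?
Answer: -4134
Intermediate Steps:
R = 7
c(P, n) = 20 (c(P, n) = -20*(-1) = 20)
a(V) = 6 (a(V) = 2*3 = 6)
a(c(0, R))*(-689) = 6*(-689) = -4134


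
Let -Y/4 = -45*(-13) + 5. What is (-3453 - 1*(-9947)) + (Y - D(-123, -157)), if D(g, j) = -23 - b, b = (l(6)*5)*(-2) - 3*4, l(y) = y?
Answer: 4085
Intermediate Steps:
Y = -2360 (Y = -4*(-45*(-13) + 5) = -4*(585 + 5) = -4*590 = -2360)
b = -72 (b = (6*5)*(-2) - 3*4 = 30*(-2) - 12 = -60 - 12 = -72)
D(g, j) = 49 (D(g, j) = -23 - 1*(-72) = -23 + 72 = 49)
(-3453 - 1*(-9947)) + (Y - D(-123, -157)) = (-3453 - 1*(-9947)) + (-2360 - 1*49) = (-3453 + 9947) + (-2360 - 49) = 6494 - 2409 = 4085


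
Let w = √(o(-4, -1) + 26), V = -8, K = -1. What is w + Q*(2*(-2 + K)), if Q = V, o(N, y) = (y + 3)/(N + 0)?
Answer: 48 + √102/2 ≈ 53.050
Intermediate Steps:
o(N, y) = (3 + y)/N
w = √102/2 (w = √((3 - 1)/(-4) + 26) = √(-¼*2 + 26) = √(-½ + 26) = √(51/2) = √102/2 ≈ 5.0498)
Q = -8
w + Q*(2*(-2 + K)) = √102/2 - 16*(-2 - 1) = √102/2 - 16*(-3) = √102/2 - 8*(-6) = √102/2 + 48 = 48 + √102/2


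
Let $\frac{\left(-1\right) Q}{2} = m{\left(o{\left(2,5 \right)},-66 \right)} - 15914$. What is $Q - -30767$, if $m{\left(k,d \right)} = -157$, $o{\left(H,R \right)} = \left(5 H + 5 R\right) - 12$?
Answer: $62909$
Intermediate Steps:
$o{\left(H,R \right)} = -12 + 5 H + 5 R$
$Q = 32142$ ($Q = - 2 \left(-157 - 15914\right) = \left(-2\right) \left(-16071\right) = 32142$)
$Q - -30767 = 32142 - -30767 = 32142 + 30767 = 62909$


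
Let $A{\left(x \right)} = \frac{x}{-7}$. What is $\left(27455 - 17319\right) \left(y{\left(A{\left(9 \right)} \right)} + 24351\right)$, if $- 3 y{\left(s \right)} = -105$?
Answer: $247176496$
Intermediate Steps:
$A{\left(x \right)} = - \frac{x}{7}$ ($A{\left(x \right)} = x \left(- \frac{1}{7}\right) = - \frac{x}{7}$)
$y{\left(s \right)} = 35$ ($y{\left(s \right)} = \left(- \frac{1}{3}\right) \left(-105\right) = 35$)
$\left(27455 - 17319\right) \left(y{\left(A{\left(9 \right)} \right)} + 24351\right) = \left(27455 - 17319\right) \left(35 + 24351\right) = 10136 \cdot 24386 = 247176496$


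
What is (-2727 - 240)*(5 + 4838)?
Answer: -14369181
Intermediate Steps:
(-2727 - 240)*(5 + 4838) = -2967*4843 = -14369181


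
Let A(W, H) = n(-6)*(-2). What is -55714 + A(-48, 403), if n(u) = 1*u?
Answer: -55702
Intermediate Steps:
n(u) = u
A(W, H) = 12 (A(W, H) = -6*(-2) = 12)
-55714 + A(-48, 403) = -55714 + 12 = -55702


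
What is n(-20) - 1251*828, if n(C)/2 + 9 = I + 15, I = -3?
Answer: -1035822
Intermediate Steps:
n(C) = 6 (n(C) = -18 + 2*(-3 + 15) = -18 + 2*12 = -18 + 24 = 6)
n(-20) - 1251*828 = 6 - 1251*828 = 6 - 1035828 = -1035822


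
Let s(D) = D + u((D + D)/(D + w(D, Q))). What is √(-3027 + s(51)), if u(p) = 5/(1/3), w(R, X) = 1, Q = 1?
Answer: 3*I*√329 ≈ 54.415*I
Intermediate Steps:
u(p) = 15 (u(p) = 5/(⅓) = 5*3 = 15)
s(D) = 15 + D (s(D) = D + 15 = 15 + D)
√(-3027 + s(51)) = √(-3027 + (15 + 51)) = √(-3027 + 66) = √(-2961) = 3*I*√329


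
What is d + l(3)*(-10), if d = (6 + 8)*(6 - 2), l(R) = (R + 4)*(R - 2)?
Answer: -14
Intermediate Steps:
l(R) = (-2 + R)*(4 + R) (l(R) = (4 + R)*(-2 + R) = (-2 + R)*(4 + R))
d = 56 (d = 14*4 = 56)
d + l(3)*(-10) = 56 + (-8 + 3**2 + 2*3)*(-10) = 56 + (-8 + 9 + 6)*(-10) = 56 + 7*(-10) = 56 - 70 = -14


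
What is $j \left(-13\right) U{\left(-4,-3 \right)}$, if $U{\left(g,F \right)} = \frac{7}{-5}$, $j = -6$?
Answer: $- \frac{546}{5} \approx -109.2$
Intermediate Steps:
$U{\left(g,F \right)} = - \frac{7}{5}$ ($U{\left(g,F \right)} = 7 \left(- \frac{1}{5}\right) = - \frac{7}{5}$)
$j \left(-13\right) U{\left(-4,-3 \right)} = \left(-6\right) \left(-13\right) \left(- \frac{7}{5}\right) = 78 \left(- \frac{7}{5}\right) = - \frac{546}{5}$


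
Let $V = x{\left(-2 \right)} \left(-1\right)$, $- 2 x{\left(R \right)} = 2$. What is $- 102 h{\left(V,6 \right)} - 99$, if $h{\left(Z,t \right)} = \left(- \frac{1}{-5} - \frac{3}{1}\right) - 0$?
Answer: $\frac{933}{5} \approx 186.6$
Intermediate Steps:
$x{\left(R \right)} = -1$ ($x{\left(R \right)} = \left(- \frac{1}{2}\right) 2 = -1$)
$V = 1$ ($V = \left(-1\right) \left(-1\right) = 1$)
$h{\left(Z,t \right)} = - \frac{14}{5}$ ($h{\left(Z,t \right)} = \left(\left(-1\right) \left(- \frac{1}{5}\right) - 3\right) + 0 = \left(\frac{1}{5} - 3\right) + 0 = - \frac{14}{5} + 0 = - \frac{14}{5}$)
$- 102 h{\left(V,6 \right)} - 99 = \left(-102\right) \left(- \frac{14}{5}\right) - 99 = \frac{1428}{5} - 99 = \frac{933}{5}$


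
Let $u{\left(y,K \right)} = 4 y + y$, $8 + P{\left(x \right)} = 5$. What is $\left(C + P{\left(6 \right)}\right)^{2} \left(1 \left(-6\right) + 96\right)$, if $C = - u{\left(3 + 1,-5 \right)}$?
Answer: $47610$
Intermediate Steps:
$P{\left(x \right)} = -3$ ($P{\left(x \right)} = -8 + 5 = -3$)
$u{\left(y,K \right)} = 5 y$
$C = -20$ ($C = - 5 \left(3 + 1\right) = - 5 \cdot 4 = \left(-1\right) 20 = -20$)
$\left(C + P{\left(6 \right)}\right)^{2} \left(1 \left(-6\right) + 96\right) = \left(-20 - 3\right)^{2} \left(1 \left(-6\right) + 96\right) = \left(-23\right)^{2} \left(-6 + 96\right) = 529 \cdot 90 = 47610$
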